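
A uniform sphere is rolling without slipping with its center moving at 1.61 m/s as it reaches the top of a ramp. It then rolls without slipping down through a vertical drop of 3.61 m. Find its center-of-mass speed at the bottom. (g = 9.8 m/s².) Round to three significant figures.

v ≈ 7.29 m/s

The moment of inertia is (2/5)MR², giving k ≡ I/(MR²) = 0.4.
The rolling condition ω = v/R makes the rotational term ½I(v/R)² = ½kMv², so KE_total = ½(1+k)Mv² = (7/10)Mv².
Conserving energy between top and bottom: (7/10)Mv² = (7/10)Mv₀² + Mgh, hence v² = v₀² + 2gh/(1+k).
v = √(1.61² + 2×9.8×3.61/1.4) = √53.13 ≈ 7.29 m/s.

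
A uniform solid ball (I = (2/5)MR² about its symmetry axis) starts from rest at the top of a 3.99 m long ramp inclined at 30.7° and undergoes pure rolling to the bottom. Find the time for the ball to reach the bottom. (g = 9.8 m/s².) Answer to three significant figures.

t ≈ 1.49 s

Here I = (2/5)MR², so the shape factor k = I/(MR²) = 0.4.
Translational: Mg sinθ − f = Ma. Rotational about the CM: fR = Iα = kMRa, so f = kMa.
Hence a = g sinθ/(1+k) = 9.8×sin30.7°/1.4 = 3.574 m/s².
With constant a from rest, t = √(2L/a) = √(2·3.99/3.574) ≈ 1.49 s.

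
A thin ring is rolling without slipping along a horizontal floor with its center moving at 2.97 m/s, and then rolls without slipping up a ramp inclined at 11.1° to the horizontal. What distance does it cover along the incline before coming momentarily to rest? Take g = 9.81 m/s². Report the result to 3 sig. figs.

d ≈ 4.67 m

With I = MR², the ratio k = I/(MR²) is 1.
Rolling without slipping gives ω = v/R, so the total kinetic energy is ½Mv² + ½Iω² = ½(1+k)Mv² = Mv².
Setting this equal to Mgh gives the vertical rise h = (1+k)v₀²/(2g) = 2×2.97²/(2×9.81) = 0.8992 m.
Along the incline, d = h/sinθ = 0.8992/sin11.1° ≈ 4.67 m.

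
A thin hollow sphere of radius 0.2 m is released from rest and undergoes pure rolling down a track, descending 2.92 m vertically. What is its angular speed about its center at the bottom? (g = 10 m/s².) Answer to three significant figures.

With I = (2/3)MR², the ratio k = I/(MR²) is 2/3.
Rolling without slipping gives ω = v/R, so the total kinetic energy is ½Mv² + ½Iω² = ½(1+k)Mv² = (5/6)Mv².
Energy conservation Mgh = ½(1+k)Mv² gives v = √(2gh/(1+k)) = √(2 × 10 × 2.92 / 1.667) = 5.919 m/s.
The angular speed follows from ω = v/R = 5.919/0.2 ≈ 29.6 rad/s.

ω ≈ 29.6 rad/s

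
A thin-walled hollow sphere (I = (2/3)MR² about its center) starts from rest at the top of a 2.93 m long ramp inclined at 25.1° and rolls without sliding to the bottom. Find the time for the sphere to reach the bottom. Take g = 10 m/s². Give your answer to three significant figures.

Here I = (2/3)MR², so the shape factor k = I/(MR²) = 2/3.
Newton's second law down the slope: Mg sinθ − f = Ma. The torque equation fR = Iα (with α = a/R) gives f = kMa.
Hence a = g sinθ/(1+k) = 10×sin25.1°/1.667 = 2.545 m/s².
Starting from rest, L = ½at², so t = √(2L/a) = √(2×2.93/2.545) ≈ 1.52 s.

t ≈ 1.52 s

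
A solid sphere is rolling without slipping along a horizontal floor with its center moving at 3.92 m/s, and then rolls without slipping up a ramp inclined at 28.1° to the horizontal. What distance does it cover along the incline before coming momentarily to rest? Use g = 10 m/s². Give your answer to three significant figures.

Here I = (2/5)MR², so the shape factor k = I/(MR²) = 0.4.
The rolling condition ω = v/R makes the rotational term ½I(v/R)² = ½kMv², so KE_total = ½(1+k)Mv² = (7/10)Mv².
Setting this equal to Mgh gives the vertical rise h = (1+k)v₀²/(2g) = 1.4×3.92²/(2×10) = 1.076 m.
Along the incline, d = h/sinθ = 1.076/sin28.1° ≈ 2.28 m.

d ≈ 2.28 m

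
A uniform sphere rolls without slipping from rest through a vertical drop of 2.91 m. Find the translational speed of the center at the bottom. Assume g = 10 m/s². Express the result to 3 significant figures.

v ≈ 6.45 m/s

Here I = (2/5)MR², so the shape factor k = I/(MR²) = 0.4.
Pure rolling means v = ωR; then KE = ½Mv² + ½I(v/R)² = ½(1+k)Mv² = (7/10)Mv².
Setting Mgh = (7/10)Mv² gives v = √(2gh/(1+k)) = √(2·10·2.91/1.4) ≈ 6.45 m/s.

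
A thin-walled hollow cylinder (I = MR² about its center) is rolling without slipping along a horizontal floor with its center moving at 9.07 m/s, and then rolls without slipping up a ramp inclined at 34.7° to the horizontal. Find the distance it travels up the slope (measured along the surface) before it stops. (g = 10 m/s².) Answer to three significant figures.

d ≈ 14.5 m

Here I = MR², so the shape factor k = I/(MR²) = 1.
The rolling condition ω = v/R makes the rotational term ½I(v/R)² = ½kMv², so KE_total = ½(1+k)Mv² = Mv².
Setting this equal to Mgh gives the vertical rise h = (1+k)v₀²/(2g) = 2×9.07²/(2×10) = 8.226 m.
Along the incline, d = h/sinθ = 8.226/sin34.7° ≈ 14.5 m.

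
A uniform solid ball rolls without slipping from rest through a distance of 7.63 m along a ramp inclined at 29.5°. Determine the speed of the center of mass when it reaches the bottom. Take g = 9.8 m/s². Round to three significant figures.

v ≈ 7.25 m/s

The moment of inertia is (2/5)MR², giving k ≡ I/(MR²) = 0.4.
Pure rolling means v = ωR; then KE = ½Mv² + ½I(v/R)² = ½(1+k)Mv² = (7/10)Mv².
The vertical drop is h = L sinθ = 7.63 × sin29.5° = 3.757 m.
Setting Mgh = (7/10)Mv² gives v = √(2gh/(1+k)) = √(2·9.8·3.757/1.4) ≈ 7.25 m/s.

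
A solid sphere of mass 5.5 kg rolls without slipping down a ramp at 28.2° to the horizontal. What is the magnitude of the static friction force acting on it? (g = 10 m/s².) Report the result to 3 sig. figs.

f ≈ 7.43 N

Here I = (2/5)MR², so the shape factor k = I/(MR²) = 0.4.
Translational: Mg sinθ − f = Ma. Rotational about the CM: fR = Iα = kMRa, so f = kMa.
Combining, a = g sinθ/(1+k) and f = kMa = kMg sinθ/(1+k).
f = 0.4 × 5.5 × 10 × sin28.2° / 1.4 ≈ 7.43 N.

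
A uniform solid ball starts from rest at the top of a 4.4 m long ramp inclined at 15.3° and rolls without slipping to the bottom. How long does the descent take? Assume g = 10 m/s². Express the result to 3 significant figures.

The moment of inertia is (2/5)MR², giving k ≡ I/(MR²) = 0.4.
Along the incline Mg sinθ − f = Ma, and torque about the center fR = Iα = kMR²(a/R) gives f = kMa.
Hence a = g sinθ/(1+k) = 10×sin15.3°/1.4 = 1.885 m/s².
Starting from rest, L = ½at², so t = √(2L/a) = √(2×4.4/1.885) ≈ 2.16 s.

t ≈ 2.16 s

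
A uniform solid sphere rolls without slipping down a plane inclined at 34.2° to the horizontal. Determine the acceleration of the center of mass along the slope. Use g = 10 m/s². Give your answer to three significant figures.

a ≈ 4.01 m/s²

Here I = (2/5)MR², so the shape factor k = I/(MR²) = 0.4.
Newton's second law down the slope: Mg sinθ − f = Ma. The torque equation fR = Iα (with α = a/R) gives f = kMa.
Eliminating f: Mg sinθ = (1+k)Ma, so a = g sinθ/(1+k) = 10 × sin34.2° / 1.4 ≈ 4.01 m/s².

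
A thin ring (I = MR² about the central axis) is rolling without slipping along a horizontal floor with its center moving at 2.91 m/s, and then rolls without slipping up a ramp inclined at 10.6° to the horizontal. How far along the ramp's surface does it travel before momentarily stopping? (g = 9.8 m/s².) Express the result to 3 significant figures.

Here I = MR², so the shape factor k = I/(MR²) = 1.
Pure rolling means v = ωR; then KE = ½Mv² + ½I(v/R)² = ½(1+k)Mv² = Mv².
Setting this equal to Mgh gives the vertical rise h = (1+k)v₀²/(2g) = 2×2.91²/(2×9.8) = 0.8641 m.
Along the incline, d = h/sinθ = 0.8641/sin10.6° ≈ 4.70 m.

d ≈ 4.70 m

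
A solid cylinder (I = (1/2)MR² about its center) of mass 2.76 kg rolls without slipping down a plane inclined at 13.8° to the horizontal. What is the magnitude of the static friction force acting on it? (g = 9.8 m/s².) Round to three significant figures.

Here I = (1/2)MR², so the shape factor k = I/(MR²) = 0.5.
Along the incline Mg sinθ − f = Ma, and torque about the center fR = Iα = kMR²(a/R) gives f = kMa.
Combining, a = g sinθ/(1+k) and f = kMa = kMg sinθ/(1+k).
f = 0.5 × 2.76 × 9.8 × sin13.8° / 1.5 ≈ 2.15 N.

f ≈ 2.15 N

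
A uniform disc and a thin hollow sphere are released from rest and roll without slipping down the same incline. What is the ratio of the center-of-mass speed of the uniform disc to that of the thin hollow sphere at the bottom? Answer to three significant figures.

v_ratio ≈ 1.05

Each satisfies Mgh = ½(1+k)Mv² with k = I/(MR²), so v ∝ 1/√(1+k).
For the uniform disc k = 0.5; for the thin hollow sphere k = 2/3.
v₁/v₂ = √((1+k₂)/(1+k₁)) = √(1.667/1.5) ≈ 1.05.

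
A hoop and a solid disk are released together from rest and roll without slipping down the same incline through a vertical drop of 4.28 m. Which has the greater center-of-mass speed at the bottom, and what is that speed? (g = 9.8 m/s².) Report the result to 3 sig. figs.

For rolling without slipping, Mgh = ½(1+k)Mv² where k = I/(MR²), so v = √(2gh/(1+k)).
Hoop: k = 1, giving v = √(2×9.8×4.28/2) = 6.476 m/s.
Solid disk: k = 0.5, giving v = √(2×9.8×4.28/1.5) = 7.478 m/s.
The smaller k wins: the solid disk, at ≈ 7.48 m/s.

the solid disk, at v ≈ 7.48 m/s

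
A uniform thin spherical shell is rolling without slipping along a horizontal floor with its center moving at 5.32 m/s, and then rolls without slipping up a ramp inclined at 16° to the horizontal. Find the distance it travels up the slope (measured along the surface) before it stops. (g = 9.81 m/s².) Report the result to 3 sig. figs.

With I = (2/3)MR², the ratio k = I/(MR²) is 2/3.
Pure rolling means v = ωR; then KE = ½Mv² + ½I(v/R)² = ½(1+k)Mv² = (5/6)Mv².
Setting this equal to Mgh gives the vertical rise h = (1+k)v₀²/(2g) = 1.667×5.32²/(2×9.81) = 2.404 m.
Along the incline, d = h/sinθ = 2.404/sin16° ≈ 8.72 m.

d ≈ 8.72 m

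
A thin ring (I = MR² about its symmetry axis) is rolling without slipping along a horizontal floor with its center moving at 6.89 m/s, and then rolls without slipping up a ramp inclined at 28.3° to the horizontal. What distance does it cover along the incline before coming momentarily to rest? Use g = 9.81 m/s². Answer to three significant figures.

The moment of inertia is MR², giving k ≡ I/(MR²) = 1.
Since it rolls without slipping, ω = v/R and KE = ½Mv² + ½Iω² = ½(1+k)Mv² = Mv².
Setting this equal to Mgh gives the vertical rise h = (1+k)v₀²/(2g) = 2×6.89²/(2×9.81) = 4.839 m.
Along the incline, d = h/sinθ = 4.839/sin28.3° ≈ 10.2 m.

d ≈ 10.2 m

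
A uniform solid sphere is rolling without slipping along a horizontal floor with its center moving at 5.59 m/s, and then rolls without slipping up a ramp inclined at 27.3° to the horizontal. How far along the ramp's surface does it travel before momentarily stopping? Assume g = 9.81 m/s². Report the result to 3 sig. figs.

Here I = (2/5)MR², so the shape factor k = I/(MR²) = 0.4.
The rolling condition ω = v/R makes the rotational term ½I(v/R)² = ½kMv², so KE_total = ½(1+k)Mv² = (7/10)Mv².
Setting this equal to Mgh gives the vertical rise h = (1+k)v₀²/(2g) = 1.4×5.59²/(2×9.81) = 2.23 m.
The distance along the slope is d = h/sinθ = 2.23/sin27.3° ≈ 4.86 m.

d ≈ 4.86 m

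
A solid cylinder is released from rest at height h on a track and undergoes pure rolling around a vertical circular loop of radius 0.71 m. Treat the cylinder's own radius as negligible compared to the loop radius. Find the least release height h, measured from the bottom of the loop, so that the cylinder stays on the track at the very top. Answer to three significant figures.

Here I = (1/2)MR², so the shape factor k = I/(MR²) = 0.5.
At the top of the loop, the minimum-contact condition is Mg = Mv_top²/r, so v_top² = gr.
With ω = v/R, the kinetic energy at speed v is ½(1+k)Mv² = (3/4)Mv².
Energy conservation from release (height h) to the top (height 2r): Mgh = Mg(2r) + (3/4)M·gr.
Thus h_min = 2r + (1+k)r/2 = r(2 + 1.5/2) = 0.71 × 2.75 ≈ 1.95 m.

h_min ≈ 1.95 m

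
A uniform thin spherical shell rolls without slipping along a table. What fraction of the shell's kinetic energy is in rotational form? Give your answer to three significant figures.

fraction ≈ 0.400

Here I = (2/3)MR², so the shape factor k = I/(MR²) = 2/3.
Since ω = v/R, the translational part is ½Mv² and the rotational part is ½I(v/R)² = ½kMv²; the total is ½(1+k)Mv².
The rotational fraction is therefore k/(1+k) = (2/3)/1.667 ≈ 0.400.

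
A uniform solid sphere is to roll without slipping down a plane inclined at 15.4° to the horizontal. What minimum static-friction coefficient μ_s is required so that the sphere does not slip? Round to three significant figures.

μ_min ≈ 0.0787

With I = (2/5)MR², the ratio k = I/(MR²) is 0.4.
Translational: Mg sinθ − f = Ma. Rotational about the CM: fR = Iα = kMRa, so f = kMa.
These give a = g sinθ/(1+k) and the required friction f = kMg sinθ/(1+k).
The normal force is N = Mg cosθ, so μ_min = f/N = k tanθ/(1+k).
μ_min = 0.4 × tan15.4° / 1.4 ≈ 0.0787.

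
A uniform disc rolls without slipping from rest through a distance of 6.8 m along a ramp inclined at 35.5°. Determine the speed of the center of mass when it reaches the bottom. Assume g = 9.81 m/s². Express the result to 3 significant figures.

Here I = (1/2)MR², so the shape factor k = I/(MR²) = 0.5.
The rolling condition ω = v/R makes the rotational term ½I(v/R)² = ½kMv², so KE_total = ½(1+k)Mv² = (3/4)Mv².
The vertical drop is h = L sinθ = 6.8 × sin35.5° = 3.949 m.
Setting Mgh = (3/4)Mv² gives v = √(2gh/(1+k)) = √(2·9.81·3.949/1.5) ≈ 7.19 m/s.

v ≈ 7.19 m/s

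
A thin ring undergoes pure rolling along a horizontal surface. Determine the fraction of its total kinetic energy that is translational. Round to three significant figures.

fraction ≈ 0.500

For this body I = MR², i.e. k = I/(MR²) = 1.
With ω = v/R, KE_trans = ½Mv² and KE_rot = ½Iω² = ½kMv², so KE_total = ½(1+k)Mv².
The translational fraction is therefore 1/(1+k) = 1/2 ≈ 0.500.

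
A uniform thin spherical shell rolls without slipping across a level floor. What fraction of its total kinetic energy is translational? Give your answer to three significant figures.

fraction ≈ 0.600

The moment of inertia is (2/3)MR², giving k ≡ I/(MR²) = 2/3.
With ω = v/R, KE_trans = ½Mv² and KE_rot = ½Iω² = ½kMv², so KE_total = ½(1+k)Mv².
The translational fraction is therefore 1/(1+k) = 1/1.667 ≈ 0.600.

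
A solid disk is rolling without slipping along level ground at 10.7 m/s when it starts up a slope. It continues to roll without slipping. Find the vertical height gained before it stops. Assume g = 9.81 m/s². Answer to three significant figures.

h ≈ 8.75 m

The moment of inertia is (1/2)MR², giving k ≡ I/(MR²) = 0.5.
Since it rolls without slipping, ω = v/R and KE = ½Mv² + ½Iω² = ½(1+k)Mv² = (3/4)Mv².
All of this converts to potential energy at the highest point: (3/4)Mv₀² = Mgh.
Thus h = (1+k)v₀²/(2g) = 1.5 × 10.7² / (2 × 9.81) ≈ 8.75 m.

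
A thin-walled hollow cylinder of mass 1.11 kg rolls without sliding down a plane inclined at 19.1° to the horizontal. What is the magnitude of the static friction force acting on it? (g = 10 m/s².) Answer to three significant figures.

f ≈ 1.82 N

For this body I = MR², i.e. k = I/(MR²) = 1.
Translational: Mg sinθ − f = Ma. Rotational about the CM: fR = Iα = kMRa, so f = kMa.
Combining, a = g sinθ/(1+k) and f = kMa = kMg sinθ/(1+k).
f = 1 × 1.11 × 10 × sin19.1° / 2 ≈ 1.82 N.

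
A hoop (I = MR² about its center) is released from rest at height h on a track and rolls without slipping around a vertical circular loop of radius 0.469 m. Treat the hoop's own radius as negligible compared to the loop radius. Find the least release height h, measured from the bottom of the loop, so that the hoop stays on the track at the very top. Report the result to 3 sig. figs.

h_min ≈ 1.41 m

For this body I = MR², i.e. k = I/(MR²) = 1.
At the top of the loop, the minimum-contact condition is Mg = Mv_top²/r, so v_top² = gr.
With ω = v/R, the kinetic energy at speed v is ½(1+k)Mv² = Mv².
Energy conservation from release (height h) to the top (height 2r): Mgh = Mg(2r) + M·gr.
Thus h_min = 2r + (1+k)r/2 = r(2 + 2/2) = 0.469 × 3 ≈ 1.41 m.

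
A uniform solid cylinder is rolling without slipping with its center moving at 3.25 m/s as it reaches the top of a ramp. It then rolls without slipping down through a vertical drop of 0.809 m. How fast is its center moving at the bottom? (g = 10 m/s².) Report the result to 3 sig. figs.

v ≈ 4.62 m/s

The moment of inertia is (1/2)MR², giving k ≡ I/(MR²) = 0.5.
Pure rolling means v = ωR; then KE = ½Mv² + ½I(v/R)² = ½(1+k)Mv² = (3/4)Mv².
Conserving energy between top and bottom: (3/4)Mv² = (3/4)Mv₀² + Mgh, hence v² = v₀² + 2gh/(1+k).
v = √(3.25² + 2×10×0.809/1.5) = √21.35 ≈ 4.62 m/s.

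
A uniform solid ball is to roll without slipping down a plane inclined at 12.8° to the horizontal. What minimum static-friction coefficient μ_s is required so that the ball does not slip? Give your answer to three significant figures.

Here I = (2/5)MR², so the shape factor k = I/(MR²) = 0.4.
Translational: Mg sinθ − f = Ma. Rotational about the CM: fR = Iα = kMRa, so f = kMa.
These give a = g sinθ/(1+k) and the required friction f = kMg sinθ/(1+k).
With N = Mg cosθ, the no-slip condition f ≤ μN gives μ_min = f/N = k tanθ/(1+k).
μ_min = 0.4 × tan12.8° / 1.4 ≈ 0.0649.

μ_min ≈ 0.0649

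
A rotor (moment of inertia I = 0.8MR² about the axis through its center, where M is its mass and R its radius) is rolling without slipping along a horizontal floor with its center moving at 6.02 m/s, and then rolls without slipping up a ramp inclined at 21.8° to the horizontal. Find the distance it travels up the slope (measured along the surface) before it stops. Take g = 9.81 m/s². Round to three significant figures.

For this body I = 0.8MR², i.e. k = I/(MR²) = 0.8.
Rolling without slipping gives ω = v/R, so the total kinetic energy is ½Mv² + ½Iω² = ½(1+k)Mv² = (9/10)Mv².
Setting this equal to Mgh gives the vertical rise h = (1+k)v₀²/(2g) = 1.8×6.02²/(2×9.81) = 3.325 m.
Along the incline, d = h/sinθ = 3.325/sin21.8° ≈ 8.95 m.

d ≈ 8.95 m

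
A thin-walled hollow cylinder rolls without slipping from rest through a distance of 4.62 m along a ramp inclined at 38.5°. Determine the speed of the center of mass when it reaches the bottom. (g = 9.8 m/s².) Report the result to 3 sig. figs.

For this body I = MR², i.e. k = I/(MR²) = 1.
Rolling without slipping gives ω = v/R, so the total kinetic energy is ½Mv² + ½Iω² = ½(1+k)Mv² = Mv².
The vertical drop is h = L sinθ = 4.62 × sin38.5° = 2.876 m.
Setting Mgh = Mv² gives v = √(2gh/(1+k)) = √(2·9.8·2.876/2) ≈ 5.31 m/s.

v ≈ 5.31 m/s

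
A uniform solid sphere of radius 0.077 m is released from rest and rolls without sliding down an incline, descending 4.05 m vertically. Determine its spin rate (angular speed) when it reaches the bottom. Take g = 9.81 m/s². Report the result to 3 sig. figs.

ω ≈ 97.8 rad/s

For this body I = (2/5)MR², i.e. k = I/(MR²) = 0.4.
Rolling without slipping gives ω = v/R, so the total kinetic energy is ½Mv² + ½Iω² = ½(1+k)Mv² = (7/10)Mv².
Energy conservation Mgh = ½(1+k)Mv² gives v = √(2gh/(1+k)) = √(2 × 9.81 × 4.05 / 1.4) = 7.534 m/s.
The angular speed follows from ω = v/R = 7.534/0.077 ≈ 97.8 rad/s.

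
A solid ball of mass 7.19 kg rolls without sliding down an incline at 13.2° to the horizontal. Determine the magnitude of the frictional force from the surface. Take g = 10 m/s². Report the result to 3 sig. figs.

With I = (2/5)MR², the ratio k = I/(MR²) is 0.4.
Translational: Mg sinθ − f = Ma. Rotational about the CM: fR = Iα = kMRa, so f = kMa.
Combining, a = g sinθ/(1+k) and f = kMa = kMg sinθ/(1+k).
f = 0.4 × 7.19 × 10 × sin13.2° / 1.4 ≈ 4.69 N.

f ≈ 4.69 N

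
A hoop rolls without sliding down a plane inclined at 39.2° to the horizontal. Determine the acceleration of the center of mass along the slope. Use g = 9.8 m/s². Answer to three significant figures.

Here I = MR², so the shape factor k = I/(MR²) = 1.
Along the incline Mg sinθ − f = Ma, and torque about the center fR = Iα = kMR²(a/R) gives f = kMa.
Eliminating f: Mg sinθ = (1+k)Ma, so a = g sinθ/(1+k) = 9.8 × sin39.2° / 2 ≈ 3.10 m/s².

a ≈ 3.10 m/s²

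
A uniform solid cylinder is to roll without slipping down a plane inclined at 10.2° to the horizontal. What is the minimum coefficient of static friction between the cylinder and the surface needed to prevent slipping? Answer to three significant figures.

μ_min ≈ 0.0600

For this body I = (1/2)MR², i.e. k = I/(MR²) = 0.5.
Along the incline Mg sinθ − f = Ma, and torque about the center fR = Iα = kMR²(a/R) gives f = kMa.
These give a = g sinθ/(1+k) and the required friction f = kMg sinθ/(1+k).
The normal force is N = Mg cosθ, so μ_min = f/N = k tanθ/(1+k).
μ_min = 0.5 × tan10.2° / 1.5 ≈ 0.0600.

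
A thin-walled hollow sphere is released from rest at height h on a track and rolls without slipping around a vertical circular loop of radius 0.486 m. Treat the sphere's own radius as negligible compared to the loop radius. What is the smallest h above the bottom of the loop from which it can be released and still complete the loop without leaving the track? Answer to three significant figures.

With I = (2/3)MR², the ratio k = I/(MR²) is 2/3.
At the top, contact is just lost when gravity alone supplies the centripetal force: Mg = Mv_top²/r, i.e. v_top² = gr.
With ω = v/R, the kinetic energy at speed v is ½(1+k)Mv² = (5/6)Mv².
Energy conservation from release (height h) to the top (height 2r): Mgh = Mg(2r) + (5/6)M·gr.
Thus h_min = 2r + (1+k)r/2 = r(2 + 1.667/2) = 0.486 × 2.833 ≈ 1.38 m.

h_min ≈ 1.38 m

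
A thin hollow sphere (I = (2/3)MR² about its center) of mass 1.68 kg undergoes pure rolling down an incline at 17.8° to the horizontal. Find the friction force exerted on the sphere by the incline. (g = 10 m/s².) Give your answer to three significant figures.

f ≈ 2.05 N

For this body I = (2/3)MR², i.e. k = I/(MR²) = 2/3.
Translational: Mg sinθ − f = Ma. Rotational about the CM: fR = Iα = kMRa, so f = kMa.
Combining, a = g sinθ/(1+k) and f = kMa = kMg sinθ/(1+k).
f = (2/3) × 1.68 × 10 × sin17.8° / 1.667 ≈ 2.05 N.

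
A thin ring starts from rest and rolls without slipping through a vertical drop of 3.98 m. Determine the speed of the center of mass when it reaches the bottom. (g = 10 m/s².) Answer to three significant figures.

v ≈ 6.31 m/s

The moment of inertia is MR², giving k ≡ I/(MR²) = 1.
Pure rolling means v = ωR; then KE = ½Mv² + ½I(v/R)² = ½(1+k)Mv² = Mv².
Setting Mgh = Mv² gives v = √(2gh/(1+k)) = √(2·10·3.98/2) ≈ 6.31 m/s.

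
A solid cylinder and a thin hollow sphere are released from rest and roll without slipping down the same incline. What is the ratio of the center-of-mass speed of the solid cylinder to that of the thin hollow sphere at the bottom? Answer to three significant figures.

Each satisfies Mgh = ½(1+k)Mv² with k = I/(MR²), so v ∝ 1/√(1+k).
For the solid cylinder k = 0.5; for the thin hollow sphere k = 2/3.
v₁/v₂ = √((1+k₂)/(1+k₁)) = √(1.667/1.5) ≈ 1.05.

v_ratio ≈ 1.05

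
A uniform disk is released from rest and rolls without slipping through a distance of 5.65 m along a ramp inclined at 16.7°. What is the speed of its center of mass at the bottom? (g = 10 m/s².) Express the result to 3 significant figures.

v ≈ 4.65 m/s

Here I = (1/2)MR², so the shape factor k = I/(MR²) = 0.5.
Pure rolling means v = ωR; then KE = ½Mv² + ½I(v/R)² = ½(1+k)Mv² = (3/4)Mv².
The vertical drop is h = L sinθ = 5.65 × sin16.7° = 1.624 m.
Energy conservation: Mgh = (3/4)Mv², so v = √(2gh/(1+k)) = √(2 × 10 × 1.624 / 1.5) ≈ 4.65 m/s.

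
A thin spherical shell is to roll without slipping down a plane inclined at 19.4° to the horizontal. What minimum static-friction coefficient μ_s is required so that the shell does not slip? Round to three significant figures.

μ_min ≈ 0.141

With I = (2/3)MR², the ratio k = I/(MR²) is 2/3.
Translational: Mg sinθ − f = Ma. Rotational about the CM: fR = Iα = kMRa, so f = kMa.
These give a = g sinθ/(1+k) and the required friction f = kMg sinθ/(1+k).
The normal force is N = Mg cosθ, so μ_min = f/N = k tanθ/(1+k).
μ_min = (2/3) × tan19.4° / 1.667 ≈ 0.141.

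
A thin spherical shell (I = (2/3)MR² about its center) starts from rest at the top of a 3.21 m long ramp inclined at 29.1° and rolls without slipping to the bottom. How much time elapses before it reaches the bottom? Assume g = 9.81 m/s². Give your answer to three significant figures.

With I = (2/3)MR², the ratio k = I/(MR²) is 2/3.
Along the incline Mg sinθ − f = Ma, and torque about the center fR = Iα = kMR²(a/R) gives f = kMa.
Hence a = g sinθ/(1+k) = 9.81×sin29.1°/1.667 = 2.863 m/s².
Starting from rest, L = ½at², so t = √(2L/a) = √(2×3.21/2.863) ≈ 1.50 s.

t ≈ 1.50 s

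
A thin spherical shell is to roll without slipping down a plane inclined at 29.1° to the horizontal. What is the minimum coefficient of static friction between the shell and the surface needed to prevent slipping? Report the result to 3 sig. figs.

Here I = (2/3)MR², so the shape factor k = I/(MR²) = 2/3.
Along the incline Mg sinθ − f = Ma, and torque about the center fR = Iα = kMR²(a/R) gives f = kMa.
These give a = g sinθ/(1+k) and the required friction f = kMg sinθ/(1+k).
With N = Mg cosθ, the no-slip condition f ≤ μN gives μ_min = f/N = k tanθ/(1+k).
μ_min = (2/3) × tan29.1° / 1.667 ≈ 0.223.

μ_min ≈ 0.223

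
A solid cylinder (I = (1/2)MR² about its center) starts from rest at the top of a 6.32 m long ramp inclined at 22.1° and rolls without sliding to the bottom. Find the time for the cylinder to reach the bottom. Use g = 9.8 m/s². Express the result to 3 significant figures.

t ≈ 2.27 s

For this body I = (1/2)MR², i.e. k = I/(MR²) = 0.5.
Translational: Mg sinθ − f = Ma. Rotational about the CM: fR = Iα = kMRa, so f = kMa.
Hence a = g sinθ/(1+k) = 9.8×sin22.1°/1.5 = 2.458 m/s².
With constant a from rest, t = √(2L/a) = √(2·6.32/2.458) ≈ 2.27 s.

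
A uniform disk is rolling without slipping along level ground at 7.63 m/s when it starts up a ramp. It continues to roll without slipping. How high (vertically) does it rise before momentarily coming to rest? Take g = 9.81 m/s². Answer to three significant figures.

Here I = (1/2)MR², so the shape factor k = I/(MR²) = 0.5.
Pure rolling means v = ωR; then KE = ½Mv² + ½I(v/R)² = ½(1+k)Mv² = (3/4)Mv².
At the top the kinetic energy is zero, so (3/4)Mv₀² = Mgh.
Thus h = (1+k)v₀²/(2g) = 1.5 × 7.63² / (2 × 9.81) ≈ 4.45 m.

h ≈ 4.45 m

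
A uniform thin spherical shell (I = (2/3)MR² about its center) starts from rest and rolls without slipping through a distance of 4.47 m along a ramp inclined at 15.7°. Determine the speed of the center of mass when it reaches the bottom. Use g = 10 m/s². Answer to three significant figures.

The moment of inertia is (2/3)MR², giving k ≡ I/(MR²) = 2/3.
Pure rolling means v = ωR; then KE = ½Mv² + ½I(v/R)² = ½(1+k)Mv² = (5/6)Mv².
The vertical drop is h = L sinθ = 4.47 × sin15.7° = 1.21 m.
Setting Mgh = (5/6)Mv² gives v = √(2gh/(1+k)) = √(2·10·1.21/1.667) ≈ 3.81 m/s.

v ≈ 3.81 m/s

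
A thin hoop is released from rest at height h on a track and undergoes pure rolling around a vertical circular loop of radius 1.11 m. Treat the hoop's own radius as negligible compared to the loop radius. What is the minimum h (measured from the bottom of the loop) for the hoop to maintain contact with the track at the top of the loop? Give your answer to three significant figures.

The moment of inertia is MR², giving k ≡ I/(MR²) = 1.
At the top, contact is just lost when gravity alone supplies the centripetal force: Mg = Mv_top²/r, i.e. v_top² = gr.
With ω = v/R, the kinetic energy at speed v is ½(1+k)Mv² = Mv².
Energy conservation from release (height h) to the top (height 2r): Mgh = Mg(2r) + M·gr.
Thus h_min = 2r + (1+k)r/2 = r(2 + 2/2) = 1.11 × 3 ≈ 3.33 m.

h_min ≈ 3.33 m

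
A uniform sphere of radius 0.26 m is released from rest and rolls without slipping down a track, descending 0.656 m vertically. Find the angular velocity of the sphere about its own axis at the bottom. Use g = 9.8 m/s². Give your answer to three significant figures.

With I = (2/5)MR², the ratio k = I/(MR²) is 0.4.
Pure rolling means v = ωR; then KE = ½Mv² + ½I(v/R)² = ½(1+k)Mv² = (7/10)Mv².
Energy conservation Mgh = ½(1+k)Mv² gives v = √(2gh/(1+k)) = √(2 × 9.8 × 0.656 / 1.4) = 3.031 m/s.
The angular speed follows from ω = v/R = 3.031/0.26 ≈ 11.7 rad/s.

ω ≈ 11.7 rad/s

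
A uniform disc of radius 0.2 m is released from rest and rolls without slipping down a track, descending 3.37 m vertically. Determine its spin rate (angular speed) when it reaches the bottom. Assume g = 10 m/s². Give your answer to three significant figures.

For this body I = (1/2)MR², i.e. k = I/(MR²) = 0.5.
Rolling without slipping gives ω = v/R, so the total kinetic energy is ½Mv² + ½Iω² = ½(1+k)Mv² = (3/4)Mv².
Energy conservation Mgh = ½(1+k)Mv² gives v = √(2gh/(1+k)) = √(2 × 10 × 3.37 / 1.5) = 6.703 m/s.
The angular speed follows from ω = v/R = 6.703/0.2 ≈ 33.5 rad/s.

ω ≈ 33.5 rad/s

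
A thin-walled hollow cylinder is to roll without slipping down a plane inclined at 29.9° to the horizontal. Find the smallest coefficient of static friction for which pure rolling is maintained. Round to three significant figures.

μ_min ≈ 0.288

For this body I = MR², i.e. k = I/(MR²) = 1.
Newton's second law down the slope: Mg sinθ − f = Ma. The torque equation fR = Iα (with α = a/R) gives f = kMa.
These give a = g sinθ/(1+k) and the required friction f = kMg sinθ/(1+k).
With N = Mg cosθ, the no-slip condition f ≤ μN gives μ_min = f/N = k tanθ/(1+k).
μ_min = 1 × tan29.9° / 2 ≈ 0.288.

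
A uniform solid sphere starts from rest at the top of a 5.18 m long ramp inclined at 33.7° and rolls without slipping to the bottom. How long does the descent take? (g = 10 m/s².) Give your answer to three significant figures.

With I = (2/5)MR², the ratio k = I/(MR²) is 0.4.
Along the incline Mg sinθ − f = Ma, and torque about the center fR = Iα = kMR²(a/R) gives f = kMa.
Hence a = g sinθ/(1+k) = 10×sin33.7°/1.4 = 3.963 m/s².
Starting from rest, L = ½at², so t = √(2L/a) = √(2×5.18/3.963) ≈ 1.62 s.

t ≈ 1.62 s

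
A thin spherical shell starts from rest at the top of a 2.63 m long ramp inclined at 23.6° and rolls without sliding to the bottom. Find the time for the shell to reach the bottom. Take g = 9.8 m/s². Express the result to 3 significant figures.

The moment of inertia is (2/3)MR², giving k ≡ I/(MR²) = 2/3.
Translational: Mg sinθ − f = Ma. Rotational about the CM: fR = Iα = kMRa, so f = kMa.
Hence a = g sinθ/(1+k) = 9.8×sin23.6°/1.667 = 2.354 m/s².
With constant a from rest, t = √(2L/a) = √(2·2.63/2.354) ≈ 1.49 s.

t ≈ 1.49 s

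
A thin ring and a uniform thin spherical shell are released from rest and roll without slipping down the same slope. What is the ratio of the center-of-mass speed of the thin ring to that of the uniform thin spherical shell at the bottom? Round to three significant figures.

v_ratio ≈ 0.913

Each satisfies Mgh = ½(1+k)Mv² with k = I/(MR²), so v ∝ 1/√(1+k).
For the thin ring k = 1; for the uniform thin spherical shell k = 2/3.
v₁/v₂ = √((1+k₂)/(1+k₁)) = √(1.667/2) ≈ 0.913.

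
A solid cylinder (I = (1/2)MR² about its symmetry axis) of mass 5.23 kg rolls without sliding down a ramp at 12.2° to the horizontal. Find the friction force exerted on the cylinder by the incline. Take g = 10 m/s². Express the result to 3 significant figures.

For this body I = (1/2)MR², i.e. k = I/(MR²) = 0.5.
Along the incline Mg sinθ − f = Ma, and torque about the center fR = Iα = kMR²(a/R) gives f = kMa.
Combining, a = g sinθ/(1+k) and f = kMa = kMg sinθ/(1+k).
f = 0.5 × 5.23 × 10 × sin12.2° / 1.5 ≈ 3.68 N.

f ≈ 3.68 N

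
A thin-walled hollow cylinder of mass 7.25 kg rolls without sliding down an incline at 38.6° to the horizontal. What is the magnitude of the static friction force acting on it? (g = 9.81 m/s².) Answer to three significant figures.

The moment of inertia is MR², giving k ≡ I/(MR²) = 1.
Along the incline Mg sinθ − f = Ma, and torque about the center fR = Iα = kMR²(a/R) gives f = kMa.
Combining, a = g sinθ/(1+k) and f = kMa = kMg sinθ/(1+k).
f = 1 × 7.25 × 9.81 × sin38.6° / 2 ≈ 22.2 N.

f ≈ 22.2 N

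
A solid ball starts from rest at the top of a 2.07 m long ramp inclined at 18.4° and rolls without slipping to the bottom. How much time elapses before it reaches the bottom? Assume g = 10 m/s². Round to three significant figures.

t ≈ 1.36 s

Here I = (2/5)MR², so the shape factor k = I/(MR²) = 0.4.
Newton's second law down the slope: Mg sinθ − f = Ma. The torque equation fR = Iα (with α = a/R) gives f = kMa.
Hence a = g sinθ/(1+k) = 10×sin18.4°/1.4 = 2.255 m/s².
Starting from rest, L = ½at², so t = √(2L/a) = √(2×2.07/2.255) ≈ 1.36 s.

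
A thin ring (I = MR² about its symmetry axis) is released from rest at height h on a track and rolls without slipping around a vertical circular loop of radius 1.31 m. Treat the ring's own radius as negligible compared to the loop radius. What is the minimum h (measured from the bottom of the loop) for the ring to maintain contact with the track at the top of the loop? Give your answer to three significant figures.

The moment of inertia is MR², giving k ≡ I/(MR²) = 1.
At the top of the loop, the minimum-contact condition is Mg = Mv_top²/r, so v_top² = gr.
With ω = v/R, the kinetic energy at speed v is ½(1+k)Mv² = Mv².
Energy conservation from release (height h) to the top (height 2r): Mgh = Mg(2r) + M·gr.
Thus h_min = 2r + (1+k)r/2 = r(2 + 2/2) = 1.31 × 3 ≈ 3.93 m.

h_min ≈ 3.93 m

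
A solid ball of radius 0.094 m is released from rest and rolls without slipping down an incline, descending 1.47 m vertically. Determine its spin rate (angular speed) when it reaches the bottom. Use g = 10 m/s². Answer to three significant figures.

ω ≈ 48.8 rad/s

For this body I = (2/5)MR², i.e. k = I/(MR²) = 0.4.
The rolling condition ω = v/R makes the rotational term ½I(v/R)² = ½kMv², so KE_total = ½(1+k)Mv² = (7/10)Mv².
Energy conservation Mgh = ½(1+k)Mv² gives v = √(2gh/(1+k)) = √(2 × 10 × 1.47 / 1.4) = 4.583 m/s.
The angular speed follows from ω = v/R = 4.583/0.094 ≈ 48.8 rad/s.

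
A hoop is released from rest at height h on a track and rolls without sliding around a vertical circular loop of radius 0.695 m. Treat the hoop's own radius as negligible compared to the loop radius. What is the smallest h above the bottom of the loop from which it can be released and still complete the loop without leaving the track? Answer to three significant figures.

With I = MR², the ratio k = I/(MR²) is 1.
At the top, contact is just lost when gravity alone supplies the centripetal force: Mg = Mv_top²/r, i.e. v_top² = gr.
With ω = v/R, the kinetic energy at speed v is ½(1+k)Mv² = Mv².
Energy conservation from release (height h) to the top (height 2r): Mgh = Mg(2r) + M·gr.
Thus h_min = 2r + (1+k)r/2 = r(2 + 2/2) = 0.695 × 3 ≈ 2.09 m.

h_min ≈ 2.09 m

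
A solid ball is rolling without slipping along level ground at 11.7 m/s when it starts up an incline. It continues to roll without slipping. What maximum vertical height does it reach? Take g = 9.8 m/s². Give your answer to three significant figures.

With I = (2/5)MR², the ratio k = I/(MR²) is 0.4.
Rolling without slipping gives ω = v/R, so the total kinetic energy is ½Mv² + ½Iω² = ½(1+k)Mv² = (7/10)Mv².
All of this converts to potential energy at the highest point: (7/10)Mv₀² = Mgh.
Thus h = (1+k)v₀²/(2g) = 1.4 × 11.7² / (2 × 9.8) ≈ 9.78 m.

h ≈ 9.78 m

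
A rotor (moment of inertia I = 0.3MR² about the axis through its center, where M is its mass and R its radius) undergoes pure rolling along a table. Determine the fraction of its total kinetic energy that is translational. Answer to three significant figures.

fraction ≈ 0.769

With I = 0.3MR², the ratio k = I/(MR²) is 0.3.
With ω = v/R, KE_trans = ½Mv² and KE_rot = ½Iω² = ½kMv², so KE_total = ½(1+k)Mv².
The translational fraction is therefore 1/(1+k) = 1/1.3 ≈ 0.769.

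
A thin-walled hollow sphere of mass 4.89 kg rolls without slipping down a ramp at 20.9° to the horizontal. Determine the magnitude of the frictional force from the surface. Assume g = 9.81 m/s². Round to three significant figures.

f ≈ 6.85 N

The moment of inertia is (2/3)MR², giving k ≡ I/(MR²) = 2/3.
Along the incline Mg sinθ − f = Ma, and torque about the center fR = Iα = kMR²(a/R) gives f = kMa.
Combining, a = g sinθ/(1+k) and f = kMa = kMg sinθ/(1+k).
f = (2/3) × 4.89 × 9.81 × sin20.9° / 1.667 ≈ 6.85 N.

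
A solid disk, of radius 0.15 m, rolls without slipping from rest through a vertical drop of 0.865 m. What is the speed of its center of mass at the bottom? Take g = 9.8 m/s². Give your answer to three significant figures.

For this body I = (1/2)MR², i.e. k = I/(MR²) = 0.5.
Pure rolling means v = ωR; then KE = ½Mv² + ½I(v/R)² = ½(1+k)Mv² = (3/4)Mv².
Energy conservation: Mgh = (3/4)Mv², so v = √(2gh/(1+k)) = √(2 × 9.8 × 0.865 / 1.5) ≈ 3.36 m/s.

v ≈ 3.36 m/s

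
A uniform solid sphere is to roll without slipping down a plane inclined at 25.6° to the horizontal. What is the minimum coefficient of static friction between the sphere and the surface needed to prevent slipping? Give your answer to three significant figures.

Here I = (2/5)MR², so the shape factor k = I/(MR²) = 0.4.
Along the incline Mg sinθ − f = Ma, and torque about the center fR = Iα = kMR²(a/R) gives f = kMa.
These give a = g sinθ/(1+k) and the required friction f = kMg sinθ/(1+k).
With N = Mg cosθ, the no-slip condition f ≤ μN gives μ_min = f/N = k tanθ/(1+k).
μ_min = 0.4 × tan25.6° / 1.4 ≈ 0.137.

μ_min ≈ 0.137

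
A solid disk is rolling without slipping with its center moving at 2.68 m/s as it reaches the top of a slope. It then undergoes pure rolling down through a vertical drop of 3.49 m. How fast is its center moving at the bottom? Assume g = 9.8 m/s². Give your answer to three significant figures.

v ≈ 7.27 m/s

The moment of inertia is (1/2)MR², giving k ≡ I/(MR²) = 0.5.
The rolling condition ω = v/R makes the rotational term ½I(v/R)² = ½kMv², so KE_total = ½(1+k)Mv² = (3/4)Mv².
Energy conservation: (3/4)Mv₀² + Mgh = (3/4)Mv², so v² = v₀² + 2gh/(1+k).
v = √(2.68² + 2×9.8×3.49/1.5) = √52.79 ≈ 7.27 m/s.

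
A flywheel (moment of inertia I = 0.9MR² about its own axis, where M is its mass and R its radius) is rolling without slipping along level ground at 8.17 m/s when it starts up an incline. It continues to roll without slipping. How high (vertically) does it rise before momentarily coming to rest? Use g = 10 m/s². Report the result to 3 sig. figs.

h ≈ 6.34 m

For this body I = 0.9MR², i.e. k = I/(MR²) = 0.9.
The rolling condition ω = v/R makes the rotational term ½I(v/R)² = ½kMv², so KE_total = ½(1+k)Mv² = (19/20)Mv².
All of this converts to potential energy at the highest point: (19/20)Mv₀² = Mgh.
Thus h = (1+k)v₀²/(2g) = 1.9 × 8.17² / (2 × 10) ≈ 6.34 m.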